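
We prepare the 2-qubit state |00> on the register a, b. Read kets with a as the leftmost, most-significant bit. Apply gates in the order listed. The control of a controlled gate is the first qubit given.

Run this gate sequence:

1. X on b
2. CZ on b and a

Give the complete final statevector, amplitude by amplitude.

After the circuit, the state carries amplitude 1 on |01>, and 0 on every other basis state.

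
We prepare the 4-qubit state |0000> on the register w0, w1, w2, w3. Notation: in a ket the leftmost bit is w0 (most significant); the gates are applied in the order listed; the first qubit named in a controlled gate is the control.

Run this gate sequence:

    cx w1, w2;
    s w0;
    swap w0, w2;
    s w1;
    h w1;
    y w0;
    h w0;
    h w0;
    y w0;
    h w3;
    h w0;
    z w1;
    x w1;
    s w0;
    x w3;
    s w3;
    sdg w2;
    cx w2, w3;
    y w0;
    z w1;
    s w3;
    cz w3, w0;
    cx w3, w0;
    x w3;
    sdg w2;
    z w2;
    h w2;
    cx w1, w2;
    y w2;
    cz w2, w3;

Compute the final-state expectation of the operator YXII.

The expectation value of YXII is 1. Key observation: steps 6-9 multiply out to the identity, so the circuit reduces to the remaining gates.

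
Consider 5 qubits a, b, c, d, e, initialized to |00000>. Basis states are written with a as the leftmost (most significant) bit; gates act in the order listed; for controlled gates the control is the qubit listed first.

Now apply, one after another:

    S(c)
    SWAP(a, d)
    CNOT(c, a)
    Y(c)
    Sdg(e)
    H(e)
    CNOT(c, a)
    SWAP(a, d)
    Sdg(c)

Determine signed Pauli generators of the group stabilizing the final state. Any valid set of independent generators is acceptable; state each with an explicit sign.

The final state is stabilized by the group generated by +IIIIX, +ZIIII, +IZIII, -IIZII, -IIIZI; other independent generating sets are equally valid.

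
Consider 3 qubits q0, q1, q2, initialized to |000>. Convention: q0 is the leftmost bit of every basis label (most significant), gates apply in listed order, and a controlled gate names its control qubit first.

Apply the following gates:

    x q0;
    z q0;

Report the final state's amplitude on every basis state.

After the circuit, the state carries amplitude -1 on |100>, and 0 on every other basis state.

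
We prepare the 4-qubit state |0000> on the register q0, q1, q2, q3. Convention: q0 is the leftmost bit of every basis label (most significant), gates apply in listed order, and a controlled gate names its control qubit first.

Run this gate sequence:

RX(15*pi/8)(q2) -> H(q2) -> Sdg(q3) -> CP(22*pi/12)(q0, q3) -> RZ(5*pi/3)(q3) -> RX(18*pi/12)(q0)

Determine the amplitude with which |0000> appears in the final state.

|0000> carries amplitude -exp(11*I*pi/48)/2 in the final state.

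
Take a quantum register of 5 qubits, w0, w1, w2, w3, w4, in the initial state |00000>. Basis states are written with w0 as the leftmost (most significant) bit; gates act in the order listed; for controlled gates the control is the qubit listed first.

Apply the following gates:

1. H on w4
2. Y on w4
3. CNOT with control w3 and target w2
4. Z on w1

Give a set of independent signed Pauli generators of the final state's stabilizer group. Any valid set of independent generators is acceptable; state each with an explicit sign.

The stabilizer group can be generated by -IIIIX, +ZIIII, +IZIII, +IIZII, +IIIZI, among other valid generating sets.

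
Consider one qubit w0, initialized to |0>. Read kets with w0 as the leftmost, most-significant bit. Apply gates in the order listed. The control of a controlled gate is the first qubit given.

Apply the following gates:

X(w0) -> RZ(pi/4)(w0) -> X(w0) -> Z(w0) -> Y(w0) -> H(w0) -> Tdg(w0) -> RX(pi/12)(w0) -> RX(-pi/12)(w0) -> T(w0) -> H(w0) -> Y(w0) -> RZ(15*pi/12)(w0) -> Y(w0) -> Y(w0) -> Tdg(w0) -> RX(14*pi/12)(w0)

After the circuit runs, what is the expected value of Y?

The expectation value of Y is 1/2.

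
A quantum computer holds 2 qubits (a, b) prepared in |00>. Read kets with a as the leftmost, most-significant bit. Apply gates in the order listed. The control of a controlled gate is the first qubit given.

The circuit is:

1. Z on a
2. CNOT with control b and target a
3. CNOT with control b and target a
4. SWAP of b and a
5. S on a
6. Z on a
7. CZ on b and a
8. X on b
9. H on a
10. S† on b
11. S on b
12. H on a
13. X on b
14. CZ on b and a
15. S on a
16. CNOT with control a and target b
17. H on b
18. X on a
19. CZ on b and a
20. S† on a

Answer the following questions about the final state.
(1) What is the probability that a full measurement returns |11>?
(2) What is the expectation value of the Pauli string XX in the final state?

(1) The probability of measuring |11> is 1/2. Key observation: the block from step 7 through step 14 cancels to the identity and can be dropped.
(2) The observable XX averages to 0.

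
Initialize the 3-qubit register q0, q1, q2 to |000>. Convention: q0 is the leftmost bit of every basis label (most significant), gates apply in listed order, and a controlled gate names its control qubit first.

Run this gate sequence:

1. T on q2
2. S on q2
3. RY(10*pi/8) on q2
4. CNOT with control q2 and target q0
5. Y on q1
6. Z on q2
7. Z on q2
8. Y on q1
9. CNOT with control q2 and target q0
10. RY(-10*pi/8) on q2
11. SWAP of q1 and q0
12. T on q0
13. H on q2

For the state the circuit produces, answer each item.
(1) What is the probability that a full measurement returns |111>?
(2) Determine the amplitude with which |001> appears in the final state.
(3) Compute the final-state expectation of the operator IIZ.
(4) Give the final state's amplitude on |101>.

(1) A full measurement returns |111> with probability 0. Key observation: the block from step 3 through step 10 cancels to the identity and can be dropped.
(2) |001> carries amplitude sqrt(2)/2 in the final state.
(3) In the final state, IIZ has expectation 0.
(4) The amplitude on |101> is 0.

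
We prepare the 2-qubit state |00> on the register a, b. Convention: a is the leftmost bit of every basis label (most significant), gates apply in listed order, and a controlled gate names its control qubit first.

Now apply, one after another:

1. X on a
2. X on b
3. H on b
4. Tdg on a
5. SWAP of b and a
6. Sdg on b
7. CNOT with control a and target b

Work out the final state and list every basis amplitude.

After the circuit, the state carries amplitude 0 on |00>, -sqrt(2)*exp(I*pi/4)/2 on |01>, sqrt(2)*exp(I*pi/4)/2 on |10>, 0 on |11>.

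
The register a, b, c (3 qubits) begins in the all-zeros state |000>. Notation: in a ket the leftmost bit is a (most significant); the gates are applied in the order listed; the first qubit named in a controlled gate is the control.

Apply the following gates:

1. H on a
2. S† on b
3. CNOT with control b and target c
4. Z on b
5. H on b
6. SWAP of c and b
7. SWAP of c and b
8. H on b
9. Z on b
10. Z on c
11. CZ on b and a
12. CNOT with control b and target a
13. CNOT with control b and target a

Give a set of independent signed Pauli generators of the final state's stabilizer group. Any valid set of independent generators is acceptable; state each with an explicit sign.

The final state is stabilized by the group generated by +XII, +IZI, +IIZ; other independent generating sets are equally valid. Key observation: gates 4-9 undo each other exactly, leaving only the rest of the circuit to track.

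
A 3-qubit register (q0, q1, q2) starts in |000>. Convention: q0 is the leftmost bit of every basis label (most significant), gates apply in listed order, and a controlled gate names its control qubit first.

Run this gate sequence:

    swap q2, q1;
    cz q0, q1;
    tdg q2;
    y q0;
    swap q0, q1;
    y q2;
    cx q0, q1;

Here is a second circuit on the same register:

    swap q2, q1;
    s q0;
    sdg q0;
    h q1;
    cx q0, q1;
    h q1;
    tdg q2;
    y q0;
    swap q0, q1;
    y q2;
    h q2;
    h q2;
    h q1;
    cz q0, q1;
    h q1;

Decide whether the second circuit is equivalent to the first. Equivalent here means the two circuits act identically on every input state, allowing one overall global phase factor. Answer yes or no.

Yes: on every input state the two circuits agree up to one overall phase factor.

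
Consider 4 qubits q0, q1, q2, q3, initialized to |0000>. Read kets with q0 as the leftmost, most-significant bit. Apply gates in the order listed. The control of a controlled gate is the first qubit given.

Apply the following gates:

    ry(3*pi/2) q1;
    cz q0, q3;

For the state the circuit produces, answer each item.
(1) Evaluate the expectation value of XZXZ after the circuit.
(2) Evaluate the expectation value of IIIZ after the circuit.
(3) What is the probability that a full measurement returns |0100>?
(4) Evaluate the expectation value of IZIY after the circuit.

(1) In the final state, XZXZ has expectation 0.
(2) The observable IIIZ averages to 1.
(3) The probability of measuring |0100> is 1/2.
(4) The observable IZIY averages to 0.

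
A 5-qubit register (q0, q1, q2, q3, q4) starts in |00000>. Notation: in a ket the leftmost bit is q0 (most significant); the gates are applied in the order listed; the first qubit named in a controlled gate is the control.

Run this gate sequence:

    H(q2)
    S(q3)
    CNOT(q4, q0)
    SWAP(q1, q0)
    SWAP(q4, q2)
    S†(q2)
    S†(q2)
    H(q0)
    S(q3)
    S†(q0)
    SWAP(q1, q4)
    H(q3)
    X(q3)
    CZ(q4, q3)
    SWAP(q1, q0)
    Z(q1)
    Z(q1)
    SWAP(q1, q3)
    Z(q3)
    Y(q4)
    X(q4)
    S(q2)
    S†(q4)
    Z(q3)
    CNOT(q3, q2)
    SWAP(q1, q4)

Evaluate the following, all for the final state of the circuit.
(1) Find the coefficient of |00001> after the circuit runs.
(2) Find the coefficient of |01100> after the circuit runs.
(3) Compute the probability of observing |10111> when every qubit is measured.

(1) |00001> carries amplitude sqrt(2)*I/4 in the final state.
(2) The amplitude on |01100> is 0.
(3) The probability of measuring |10111> is 1/8.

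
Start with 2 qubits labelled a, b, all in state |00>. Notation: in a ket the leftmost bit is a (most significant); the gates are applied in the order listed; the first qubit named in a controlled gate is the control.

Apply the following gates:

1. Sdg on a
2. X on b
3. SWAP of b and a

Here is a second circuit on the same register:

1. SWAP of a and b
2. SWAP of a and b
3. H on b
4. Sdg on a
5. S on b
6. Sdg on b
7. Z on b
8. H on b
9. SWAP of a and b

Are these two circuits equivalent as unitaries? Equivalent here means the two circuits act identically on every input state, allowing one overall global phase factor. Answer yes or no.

Yes: on every input state the two circuits agree up to one overall phase factor.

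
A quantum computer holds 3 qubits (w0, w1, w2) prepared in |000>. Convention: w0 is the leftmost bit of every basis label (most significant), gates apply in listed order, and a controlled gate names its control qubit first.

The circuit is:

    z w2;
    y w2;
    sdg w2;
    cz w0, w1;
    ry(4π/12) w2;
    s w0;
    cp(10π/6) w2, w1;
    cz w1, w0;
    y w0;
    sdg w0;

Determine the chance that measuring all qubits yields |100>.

The probability of measuring |100> is 1/4.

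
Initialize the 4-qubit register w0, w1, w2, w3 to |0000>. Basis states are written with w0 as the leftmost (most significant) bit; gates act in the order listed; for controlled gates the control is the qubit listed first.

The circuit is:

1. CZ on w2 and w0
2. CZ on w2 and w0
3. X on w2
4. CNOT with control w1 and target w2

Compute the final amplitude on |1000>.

The final state's coefficient on |1000> equals 0. Key observation: the block from step 1 through step 2 cancels to the identity and can be dropped.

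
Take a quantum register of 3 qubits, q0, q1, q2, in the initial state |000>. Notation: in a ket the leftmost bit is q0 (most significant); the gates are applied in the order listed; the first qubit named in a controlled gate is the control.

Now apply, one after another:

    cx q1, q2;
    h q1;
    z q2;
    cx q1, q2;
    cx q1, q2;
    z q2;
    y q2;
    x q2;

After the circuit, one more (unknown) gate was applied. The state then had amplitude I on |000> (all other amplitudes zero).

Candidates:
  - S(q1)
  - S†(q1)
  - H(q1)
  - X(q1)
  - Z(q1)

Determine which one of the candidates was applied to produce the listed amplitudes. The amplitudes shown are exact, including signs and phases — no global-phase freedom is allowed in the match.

The unique candidate consistent with the amplitudes is H(q1). Key observation: the block from step 3 through step 6 cancels to the identity and can be dropped.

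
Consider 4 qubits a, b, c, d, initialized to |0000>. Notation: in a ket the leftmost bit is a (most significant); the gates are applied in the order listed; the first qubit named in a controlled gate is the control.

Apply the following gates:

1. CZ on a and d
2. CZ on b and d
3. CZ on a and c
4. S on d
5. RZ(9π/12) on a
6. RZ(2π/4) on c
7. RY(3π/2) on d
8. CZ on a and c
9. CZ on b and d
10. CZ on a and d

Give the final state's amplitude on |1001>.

|1001> carries amplitude 0 in the final state.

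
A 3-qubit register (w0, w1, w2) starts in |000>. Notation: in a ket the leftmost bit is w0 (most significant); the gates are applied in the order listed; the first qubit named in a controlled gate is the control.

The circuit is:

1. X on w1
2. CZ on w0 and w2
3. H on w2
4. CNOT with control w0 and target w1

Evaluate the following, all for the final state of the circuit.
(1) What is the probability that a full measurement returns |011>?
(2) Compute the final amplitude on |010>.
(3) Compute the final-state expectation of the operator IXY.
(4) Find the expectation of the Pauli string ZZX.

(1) The probability of measuring |011> is 1/2.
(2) The amplitude on |010> is sqrt(2)/2.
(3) In the final state, IXY has expectation 0.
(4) In the final state, ZZX has expectation -1.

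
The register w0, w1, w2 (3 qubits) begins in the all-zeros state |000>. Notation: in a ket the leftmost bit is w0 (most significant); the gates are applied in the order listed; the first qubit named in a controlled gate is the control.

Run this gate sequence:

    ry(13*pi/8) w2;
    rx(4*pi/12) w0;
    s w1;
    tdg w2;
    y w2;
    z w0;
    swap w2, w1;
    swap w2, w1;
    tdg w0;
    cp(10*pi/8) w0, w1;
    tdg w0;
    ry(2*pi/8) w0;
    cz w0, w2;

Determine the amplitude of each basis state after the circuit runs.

The final amplitudes are -sqrt(3)*I*sqrt(sqrt(2)/4 + 1/2)*exp(-I*pi/4)*sin(3*pi/16)/2 + I*sqrt(1/2 - sqrt(2)/4)*exp(-I*pi/4)*sin(3*pi/16)/2 on |000>, -sqrt(3)*I*sqrt(sqrt(2)/4 + 1/2)*cos(3*pi/16)/2 + I*sqrt(1/2 - sqrt(2)/4)*cos(3*pi/16)/2 on |001>, 0 on |010>, 0 on |011>, -I*sqrt(sqrt(2)/4 + 1/2)*exp(-I*pi/4)*sin(3*pi/16)/2 - sqrt(3)*I*sqrt(1/2 - sqrt(2)/4)*exp(-I*pi/4)*sin(3*pi/16)/2 on |100>, sqrt(3)*I*sqrt(1/2 - sqrt(2)/4)*cos(3*pi/16)/2 + I*sqrt(sqrt(2)/4 + 1/2)*cos(3*pi/16)/2 on |101>, 0 on |110>, 0 on |111>. Key observation: steps 7-8 multiply out to the identity, so the circuit reduces to the remaining gates.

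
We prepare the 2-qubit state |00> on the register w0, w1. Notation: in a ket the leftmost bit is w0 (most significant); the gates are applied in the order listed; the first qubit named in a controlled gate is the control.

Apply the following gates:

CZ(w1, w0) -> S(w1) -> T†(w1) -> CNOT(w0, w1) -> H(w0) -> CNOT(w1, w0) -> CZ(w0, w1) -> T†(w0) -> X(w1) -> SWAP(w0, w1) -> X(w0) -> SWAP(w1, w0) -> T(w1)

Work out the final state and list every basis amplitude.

The resulting statevector has amplitude sqrt(2)/2 on |00>, 0 on |01>, -sqrt(2)*exp(3*I*pi/4)/2 on |10>, 0 on |11>.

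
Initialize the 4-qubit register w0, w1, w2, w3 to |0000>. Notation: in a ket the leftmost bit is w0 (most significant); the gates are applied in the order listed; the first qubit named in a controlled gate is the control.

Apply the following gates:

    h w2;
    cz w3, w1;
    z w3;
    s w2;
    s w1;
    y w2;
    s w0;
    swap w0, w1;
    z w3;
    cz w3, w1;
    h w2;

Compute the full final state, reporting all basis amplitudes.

The final amplitudes are 1/2 + I/2 on |0000>, 1/2 - I/2 on |0010>, and 0 on every other basis state.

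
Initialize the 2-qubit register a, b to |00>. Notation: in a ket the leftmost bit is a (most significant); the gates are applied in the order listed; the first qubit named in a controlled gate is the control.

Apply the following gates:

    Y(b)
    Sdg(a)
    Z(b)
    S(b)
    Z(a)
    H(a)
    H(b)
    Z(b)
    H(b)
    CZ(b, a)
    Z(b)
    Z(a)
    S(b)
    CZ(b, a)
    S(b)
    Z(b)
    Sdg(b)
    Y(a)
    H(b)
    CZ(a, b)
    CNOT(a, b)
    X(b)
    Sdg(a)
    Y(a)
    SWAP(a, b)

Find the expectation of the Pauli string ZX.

In the final state, ZX has expectation 0.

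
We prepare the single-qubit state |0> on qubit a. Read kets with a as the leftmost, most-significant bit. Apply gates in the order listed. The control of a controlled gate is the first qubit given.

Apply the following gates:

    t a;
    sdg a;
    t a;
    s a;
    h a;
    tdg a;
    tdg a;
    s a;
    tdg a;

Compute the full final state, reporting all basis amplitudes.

The resulting statevector has amplitude sqrt(2)/2 on |0>, -sqrt(2)*exp(3*I*pi/4)/2 on |1>.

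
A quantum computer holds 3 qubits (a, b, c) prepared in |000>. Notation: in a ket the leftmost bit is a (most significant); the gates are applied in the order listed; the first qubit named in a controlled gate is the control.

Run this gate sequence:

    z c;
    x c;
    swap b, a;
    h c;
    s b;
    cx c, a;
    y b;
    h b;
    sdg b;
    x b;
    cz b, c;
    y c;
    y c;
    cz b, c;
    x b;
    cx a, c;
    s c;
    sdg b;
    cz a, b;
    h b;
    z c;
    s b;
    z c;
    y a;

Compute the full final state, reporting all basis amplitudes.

After the circuit, the state carries amplitude -sqrt(2)*I/2 on |010>, -sqrt(2)/2 on |100>, and 0 on every other basis state. Key observation: steps 11-14 multiply out to the identity, so the circuit reduces to the remaining gates.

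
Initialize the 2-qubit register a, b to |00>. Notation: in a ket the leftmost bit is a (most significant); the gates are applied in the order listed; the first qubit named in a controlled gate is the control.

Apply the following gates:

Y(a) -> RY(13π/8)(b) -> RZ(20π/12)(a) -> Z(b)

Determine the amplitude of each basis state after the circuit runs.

The resulting statevector has amplitude 0 on |00>, 0 on |01>, exp(I*pi/3)*cos(3*pi/16) on |10>, exp(I*pi/3)*sin(3*pi/16) on |11>.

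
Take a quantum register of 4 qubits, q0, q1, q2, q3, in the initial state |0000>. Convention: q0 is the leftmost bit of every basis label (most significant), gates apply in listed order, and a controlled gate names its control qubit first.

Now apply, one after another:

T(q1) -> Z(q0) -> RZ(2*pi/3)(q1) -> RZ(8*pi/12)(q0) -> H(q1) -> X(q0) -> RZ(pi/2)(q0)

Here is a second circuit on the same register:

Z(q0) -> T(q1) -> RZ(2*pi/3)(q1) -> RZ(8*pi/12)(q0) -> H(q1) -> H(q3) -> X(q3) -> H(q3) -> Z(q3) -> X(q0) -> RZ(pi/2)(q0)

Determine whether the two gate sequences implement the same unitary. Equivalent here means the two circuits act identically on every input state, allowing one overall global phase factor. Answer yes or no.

Yes, they are equivalent — the unitaries differ by at most a global phase.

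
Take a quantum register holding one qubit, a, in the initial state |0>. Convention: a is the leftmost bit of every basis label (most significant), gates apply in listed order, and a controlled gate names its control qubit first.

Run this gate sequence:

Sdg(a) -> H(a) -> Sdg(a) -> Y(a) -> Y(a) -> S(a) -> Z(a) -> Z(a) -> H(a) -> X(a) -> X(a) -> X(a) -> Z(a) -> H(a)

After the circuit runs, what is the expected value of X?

The observable X averages to -1.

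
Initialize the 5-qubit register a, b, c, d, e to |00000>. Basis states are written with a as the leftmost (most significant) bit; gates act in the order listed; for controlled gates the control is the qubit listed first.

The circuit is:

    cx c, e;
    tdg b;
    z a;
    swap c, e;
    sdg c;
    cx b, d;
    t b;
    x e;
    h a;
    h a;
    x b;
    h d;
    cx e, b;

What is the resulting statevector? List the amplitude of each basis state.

The resulting statevector has amplitude sqrt(2)/2 on |00001>, sqrt(2)/2 on |00011>, and 0 on every other basis state. Key observation: gates 9-10 undo each other exactly, leaving only the rest of the circuit to track.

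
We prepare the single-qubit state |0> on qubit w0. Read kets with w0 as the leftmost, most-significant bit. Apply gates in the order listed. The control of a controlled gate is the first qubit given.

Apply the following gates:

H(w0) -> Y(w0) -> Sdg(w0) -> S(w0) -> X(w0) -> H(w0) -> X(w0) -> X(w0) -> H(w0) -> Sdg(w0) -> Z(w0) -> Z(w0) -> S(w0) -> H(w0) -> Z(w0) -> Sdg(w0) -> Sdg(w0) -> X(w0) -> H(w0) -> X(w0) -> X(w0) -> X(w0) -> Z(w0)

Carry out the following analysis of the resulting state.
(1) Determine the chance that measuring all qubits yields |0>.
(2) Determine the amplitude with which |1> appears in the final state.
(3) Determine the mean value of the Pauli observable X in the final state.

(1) Outcome |0> occurs with probability 1/2. Key observation: steps 9-14 multiply out to the identity, so the circuit reduces to the remaining gates.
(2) The amplitude on |1> is -sqrt(2)*I/2.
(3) The observable X averages to -1.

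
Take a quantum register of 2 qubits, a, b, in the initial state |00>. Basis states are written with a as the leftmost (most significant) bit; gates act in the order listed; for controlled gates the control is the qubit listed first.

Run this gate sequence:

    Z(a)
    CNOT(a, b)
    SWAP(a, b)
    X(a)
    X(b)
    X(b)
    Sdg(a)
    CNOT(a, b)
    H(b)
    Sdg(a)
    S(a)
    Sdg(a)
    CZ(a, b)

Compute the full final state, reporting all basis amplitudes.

The final amplitudes are 0 on |00>, 0 on |01>, -sqrt(2)/2 on |10>, -sqrt(2)/2 on |11>.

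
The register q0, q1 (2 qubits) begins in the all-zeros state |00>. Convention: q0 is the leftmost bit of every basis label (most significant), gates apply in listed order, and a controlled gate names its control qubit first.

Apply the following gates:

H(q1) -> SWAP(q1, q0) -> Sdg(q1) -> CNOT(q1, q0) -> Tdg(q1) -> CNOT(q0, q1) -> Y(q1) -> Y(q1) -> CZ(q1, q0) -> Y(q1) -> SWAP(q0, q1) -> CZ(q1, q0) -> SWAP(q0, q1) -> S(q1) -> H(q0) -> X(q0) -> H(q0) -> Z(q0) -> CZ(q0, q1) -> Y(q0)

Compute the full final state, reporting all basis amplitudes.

After the circuit, the state carries amplitude sqrt(2)/2 on |00>, 0 on |01>, 0 on |10>, -sqrt(2)*I/2 on |11>. Key observation: the block from step 15 through step 18 cancels to the identity and can be dropped.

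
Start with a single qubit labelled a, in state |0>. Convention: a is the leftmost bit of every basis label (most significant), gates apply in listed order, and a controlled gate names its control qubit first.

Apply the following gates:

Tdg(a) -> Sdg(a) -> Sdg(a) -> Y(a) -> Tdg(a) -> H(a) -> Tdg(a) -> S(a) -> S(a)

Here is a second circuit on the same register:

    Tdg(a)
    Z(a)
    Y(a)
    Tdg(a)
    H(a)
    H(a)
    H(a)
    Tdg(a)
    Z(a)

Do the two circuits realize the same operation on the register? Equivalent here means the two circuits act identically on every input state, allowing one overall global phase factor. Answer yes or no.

Yes, they are equivalent — the unitaries differ by at most a global phase.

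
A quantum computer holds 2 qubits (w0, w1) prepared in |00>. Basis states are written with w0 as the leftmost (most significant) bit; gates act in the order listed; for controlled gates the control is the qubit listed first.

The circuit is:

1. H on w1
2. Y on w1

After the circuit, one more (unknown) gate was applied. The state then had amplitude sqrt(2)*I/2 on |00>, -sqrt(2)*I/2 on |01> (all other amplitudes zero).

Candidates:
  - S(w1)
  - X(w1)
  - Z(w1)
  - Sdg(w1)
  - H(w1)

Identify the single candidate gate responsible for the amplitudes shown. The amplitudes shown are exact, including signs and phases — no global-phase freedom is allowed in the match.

The unique candidate consistent with the amplitudes is X(w1).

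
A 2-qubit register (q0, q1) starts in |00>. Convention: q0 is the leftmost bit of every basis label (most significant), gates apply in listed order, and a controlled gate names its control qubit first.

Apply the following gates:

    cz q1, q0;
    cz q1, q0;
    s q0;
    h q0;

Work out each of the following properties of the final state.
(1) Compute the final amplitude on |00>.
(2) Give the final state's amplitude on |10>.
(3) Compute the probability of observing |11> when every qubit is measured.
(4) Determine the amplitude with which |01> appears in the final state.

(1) |00> carries amplitude sqrt(2)/2 in the final state. Key observation: gates 1-2 undo each other exactly, leaving only the rest of the circuit to track.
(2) The amplitude on |10> is sqrt(2)/2.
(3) Outcome |11> occurs with probability 0.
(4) The final state's coefficient on |01> equals 0.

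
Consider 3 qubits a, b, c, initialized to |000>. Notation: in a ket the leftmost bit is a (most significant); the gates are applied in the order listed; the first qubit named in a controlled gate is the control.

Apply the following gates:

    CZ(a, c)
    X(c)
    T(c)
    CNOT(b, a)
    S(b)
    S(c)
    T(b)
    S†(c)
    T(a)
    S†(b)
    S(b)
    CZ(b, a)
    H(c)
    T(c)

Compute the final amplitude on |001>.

The final state's coefficient on |001> equals -sqrt(2)*I/2.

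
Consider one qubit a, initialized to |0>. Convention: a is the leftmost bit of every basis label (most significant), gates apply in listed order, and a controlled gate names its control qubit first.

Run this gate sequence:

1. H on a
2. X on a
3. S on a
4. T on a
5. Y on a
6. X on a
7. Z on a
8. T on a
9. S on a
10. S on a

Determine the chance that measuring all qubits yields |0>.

The probability of measuring |0> is 1/2.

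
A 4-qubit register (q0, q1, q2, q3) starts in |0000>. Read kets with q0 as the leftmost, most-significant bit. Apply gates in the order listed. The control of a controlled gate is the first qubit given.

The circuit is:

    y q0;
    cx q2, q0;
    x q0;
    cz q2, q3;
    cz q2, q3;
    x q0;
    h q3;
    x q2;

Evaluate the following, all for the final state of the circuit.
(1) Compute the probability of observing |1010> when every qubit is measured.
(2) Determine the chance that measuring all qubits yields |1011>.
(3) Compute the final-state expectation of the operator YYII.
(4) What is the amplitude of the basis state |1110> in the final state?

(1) A full measurement returns |1010> with probability 1/2. Key observation: the block from step 3 through step 6 cancels to the identity and can be dropped.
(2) Outcome |1011> occurs with probability 1/2.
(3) The observable YYII averages to 0.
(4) The amplitude on |1110> is 0.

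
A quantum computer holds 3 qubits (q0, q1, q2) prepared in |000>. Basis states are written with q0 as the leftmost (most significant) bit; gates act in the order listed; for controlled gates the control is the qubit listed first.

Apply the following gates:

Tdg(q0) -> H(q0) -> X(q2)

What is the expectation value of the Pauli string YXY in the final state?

The expectation value of YXY is 0.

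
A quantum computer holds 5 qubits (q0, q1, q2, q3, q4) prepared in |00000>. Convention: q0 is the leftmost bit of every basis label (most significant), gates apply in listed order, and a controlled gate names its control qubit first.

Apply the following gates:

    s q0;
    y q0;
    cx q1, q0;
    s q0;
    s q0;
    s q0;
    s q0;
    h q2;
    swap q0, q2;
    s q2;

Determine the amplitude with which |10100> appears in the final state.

The final state's coefficient on |10100> equals -sqrt(2)/2. Key observation: steps 4-7 multiply out to the identity, so the circuit reduces to the remaining gates.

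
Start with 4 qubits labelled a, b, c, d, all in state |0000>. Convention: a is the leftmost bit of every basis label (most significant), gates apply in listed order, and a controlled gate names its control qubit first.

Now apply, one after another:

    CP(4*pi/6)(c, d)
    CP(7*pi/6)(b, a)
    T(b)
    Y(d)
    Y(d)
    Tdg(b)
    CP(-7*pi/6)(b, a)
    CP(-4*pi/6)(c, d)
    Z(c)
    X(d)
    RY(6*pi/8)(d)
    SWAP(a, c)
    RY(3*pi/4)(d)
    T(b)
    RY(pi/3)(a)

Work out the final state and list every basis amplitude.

After the circuit, the state carries amplitude -sqrt(6)/4 on |0000>, -sqrt(6)/4 on |0001>, -sqrt(2)/4 on |1000>, -sqrt(2)/4 on |1001>, and 0 on every other basis state.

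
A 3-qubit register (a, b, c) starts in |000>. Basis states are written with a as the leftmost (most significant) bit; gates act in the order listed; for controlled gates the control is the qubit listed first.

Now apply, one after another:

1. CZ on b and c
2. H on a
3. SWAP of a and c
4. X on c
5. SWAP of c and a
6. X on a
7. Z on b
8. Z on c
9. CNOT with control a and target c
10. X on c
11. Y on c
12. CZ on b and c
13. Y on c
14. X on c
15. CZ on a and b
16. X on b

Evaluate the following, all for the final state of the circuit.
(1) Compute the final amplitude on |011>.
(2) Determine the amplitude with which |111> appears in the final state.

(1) The amplitude on |011> is 0.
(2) The final state's coefficient on |111> equals sqrt(2)/2.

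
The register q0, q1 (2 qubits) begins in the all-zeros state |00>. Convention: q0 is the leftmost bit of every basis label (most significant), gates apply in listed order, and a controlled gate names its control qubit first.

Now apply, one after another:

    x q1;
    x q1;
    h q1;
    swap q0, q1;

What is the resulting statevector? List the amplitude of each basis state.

After the circuit, the state carries amplitude sqrt(2)/2 on |00>, 0 on |01>, sqrt(2)/2 on |10>, 0 on |11>. Key observation: gates 1-2 undo each other exactly, leaving only the rest of the circuit to track.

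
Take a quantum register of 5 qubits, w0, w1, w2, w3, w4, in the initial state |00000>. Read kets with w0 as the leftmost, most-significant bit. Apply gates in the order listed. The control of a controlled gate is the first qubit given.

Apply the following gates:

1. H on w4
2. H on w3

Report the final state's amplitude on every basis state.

After the circuit, the state carries amplitude 1/2 on |00000>, 1/2 on |00001>, 1/2 on |00010>, 1/2 on |00011>, and 0 on every other basis state.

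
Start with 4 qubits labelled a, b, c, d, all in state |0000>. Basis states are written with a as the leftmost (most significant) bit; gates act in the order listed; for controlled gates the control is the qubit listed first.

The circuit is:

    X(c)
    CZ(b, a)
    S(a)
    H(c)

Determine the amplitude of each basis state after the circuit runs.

After the circuit, the state carries amplitude sqrt(2)/2 on |0000>, -sqrt(2)/2 on |0010>, and 0 on every other basis state.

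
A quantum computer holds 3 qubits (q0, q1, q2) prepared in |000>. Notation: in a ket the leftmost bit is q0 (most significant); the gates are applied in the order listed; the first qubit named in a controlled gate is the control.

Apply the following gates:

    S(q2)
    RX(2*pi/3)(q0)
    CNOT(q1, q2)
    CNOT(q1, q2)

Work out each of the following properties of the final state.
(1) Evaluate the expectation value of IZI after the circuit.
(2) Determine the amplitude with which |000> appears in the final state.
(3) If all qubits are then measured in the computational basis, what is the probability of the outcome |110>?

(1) The expectation value of IZI is 1. Key observation: the block from step 3 through step 4 cancels to the identity and can be dropped.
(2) The amplitude on |000> is 1/2.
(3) The probability of measuring |110> is 0.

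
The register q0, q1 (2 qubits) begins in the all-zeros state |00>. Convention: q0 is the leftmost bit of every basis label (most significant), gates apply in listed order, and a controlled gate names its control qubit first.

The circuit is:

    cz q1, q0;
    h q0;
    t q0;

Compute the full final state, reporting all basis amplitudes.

The final amplitudes are sqrt(2)/2 on |00>, 0 on |01>, sqrt(2)*exp(I*pi/4)/2 on |10>, 0 on |11>.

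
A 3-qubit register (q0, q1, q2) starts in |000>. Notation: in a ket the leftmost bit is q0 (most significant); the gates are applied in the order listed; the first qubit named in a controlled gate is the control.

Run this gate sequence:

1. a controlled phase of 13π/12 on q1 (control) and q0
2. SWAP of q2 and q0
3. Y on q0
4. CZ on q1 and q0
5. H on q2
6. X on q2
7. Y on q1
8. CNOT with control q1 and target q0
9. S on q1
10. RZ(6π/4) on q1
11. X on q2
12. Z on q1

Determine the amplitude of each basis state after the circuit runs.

The final amplitudes are -sqrt(2)*exp(I*pi/4)/2 on |010>, -sqrt(2)*exp(I*pi/4)/2 on |011>, and 0 on every other basis state.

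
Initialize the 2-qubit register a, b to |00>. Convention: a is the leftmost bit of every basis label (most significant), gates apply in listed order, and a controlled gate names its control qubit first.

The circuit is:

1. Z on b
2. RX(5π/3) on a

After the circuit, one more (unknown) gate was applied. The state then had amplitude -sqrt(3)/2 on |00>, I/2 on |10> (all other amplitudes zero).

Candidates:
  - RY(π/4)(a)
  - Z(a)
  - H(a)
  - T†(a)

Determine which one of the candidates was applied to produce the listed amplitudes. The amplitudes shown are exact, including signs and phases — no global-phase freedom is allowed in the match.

The applied gate was Z(a).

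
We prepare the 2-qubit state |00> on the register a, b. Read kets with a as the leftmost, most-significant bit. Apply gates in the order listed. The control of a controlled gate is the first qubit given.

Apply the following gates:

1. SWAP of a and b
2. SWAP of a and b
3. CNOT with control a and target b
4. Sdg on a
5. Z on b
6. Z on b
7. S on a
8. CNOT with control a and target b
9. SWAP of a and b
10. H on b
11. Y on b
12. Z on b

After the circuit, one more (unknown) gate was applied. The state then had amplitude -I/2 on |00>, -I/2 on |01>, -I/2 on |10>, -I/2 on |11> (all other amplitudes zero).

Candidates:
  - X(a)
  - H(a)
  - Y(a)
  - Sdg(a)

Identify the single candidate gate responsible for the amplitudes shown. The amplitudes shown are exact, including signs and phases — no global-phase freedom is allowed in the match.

The applied gate was H(a).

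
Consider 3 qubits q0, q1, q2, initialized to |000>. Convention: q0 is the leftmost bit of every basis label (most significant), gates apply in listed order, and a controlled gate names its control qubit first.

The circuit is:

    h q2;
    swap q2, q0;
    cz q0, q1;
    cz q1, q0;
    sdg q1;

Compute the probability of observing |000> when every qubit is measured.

A full measurement returns |000> with probability 1/2.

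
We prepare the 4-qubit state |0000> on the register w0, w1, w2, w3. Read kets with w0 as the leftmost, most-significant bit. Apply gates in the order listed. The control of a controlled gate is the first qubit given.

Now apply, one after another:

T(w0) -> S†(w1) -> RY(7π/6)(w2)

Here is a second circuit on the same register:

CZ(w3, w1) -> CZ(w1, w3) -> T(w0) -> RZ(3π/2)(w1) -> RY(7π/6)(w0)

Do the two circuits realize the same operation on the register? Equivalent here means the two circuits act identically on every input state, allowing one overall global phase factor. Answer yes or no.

No: there is an input state on which the two circuits produce genuinely different outputs (not merely differing by a phase).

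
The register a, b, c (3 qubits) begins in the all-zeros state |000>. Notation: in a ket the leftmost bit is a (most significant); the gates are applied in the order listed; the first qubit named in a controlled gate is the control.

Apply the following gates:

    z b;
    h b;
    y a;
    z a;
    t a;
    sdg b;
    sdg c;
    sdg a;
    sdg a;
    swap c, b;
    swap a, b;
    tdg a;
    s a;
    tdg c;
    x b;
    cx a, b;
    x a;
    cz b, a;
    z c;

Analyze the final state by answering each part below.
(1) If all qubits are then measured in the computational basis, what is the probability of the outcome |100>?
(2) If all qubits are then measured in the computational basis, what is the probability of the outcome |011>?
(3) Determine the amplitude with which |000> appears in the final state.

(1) A full measurement returns |100> with probability 1/2.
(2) The probability of measuring |011> is 0.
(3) The amplitude on |000> is 0.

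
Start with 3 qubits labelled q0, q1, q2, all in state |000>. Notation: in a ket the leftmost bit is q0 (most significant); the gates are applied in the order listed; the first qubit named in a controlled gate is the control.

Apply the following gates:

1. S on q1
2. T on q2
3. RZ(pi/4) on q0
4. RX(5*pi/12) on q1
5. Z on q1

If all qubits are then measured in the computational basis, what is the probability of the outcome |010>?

A full measurement returns |010> with probability -sqrt(6)/8 + sqrt(2)/8 + 1/2.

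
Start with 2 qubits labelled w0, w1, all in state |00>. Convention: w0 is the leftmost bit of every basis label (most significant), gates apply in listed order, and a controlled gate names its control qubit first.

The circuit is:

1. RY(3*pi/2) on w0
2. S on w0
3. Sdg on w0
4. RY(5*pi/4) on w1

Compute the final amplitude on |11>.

|11> carries amplitude sqrt(2*sqrt(2) + 4)/4 in the final state. Key observation: the block from step 2 through step 3 cancels to the identity and can be dropped.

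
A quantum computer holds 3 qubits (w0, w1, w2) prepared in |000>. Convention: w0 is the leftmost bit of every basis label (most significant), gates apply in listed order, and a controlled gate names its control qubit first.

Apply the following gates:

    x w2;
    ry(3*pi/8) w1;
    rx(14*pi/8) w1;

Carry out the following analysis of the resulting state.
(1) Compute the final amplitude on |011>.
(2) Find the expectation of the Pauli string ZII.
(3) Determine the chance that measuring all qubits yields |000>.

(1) The amplitude on |011> is -sqrt(sqrt(2)/4 + 1/2)*sin(3*pi/16) - I*sqrt(1/2 - sqrt(2)/4)*cos(3*pi/16).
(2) The expectation value of ZII is 1.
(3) A full measurement returns |000> with probability 0.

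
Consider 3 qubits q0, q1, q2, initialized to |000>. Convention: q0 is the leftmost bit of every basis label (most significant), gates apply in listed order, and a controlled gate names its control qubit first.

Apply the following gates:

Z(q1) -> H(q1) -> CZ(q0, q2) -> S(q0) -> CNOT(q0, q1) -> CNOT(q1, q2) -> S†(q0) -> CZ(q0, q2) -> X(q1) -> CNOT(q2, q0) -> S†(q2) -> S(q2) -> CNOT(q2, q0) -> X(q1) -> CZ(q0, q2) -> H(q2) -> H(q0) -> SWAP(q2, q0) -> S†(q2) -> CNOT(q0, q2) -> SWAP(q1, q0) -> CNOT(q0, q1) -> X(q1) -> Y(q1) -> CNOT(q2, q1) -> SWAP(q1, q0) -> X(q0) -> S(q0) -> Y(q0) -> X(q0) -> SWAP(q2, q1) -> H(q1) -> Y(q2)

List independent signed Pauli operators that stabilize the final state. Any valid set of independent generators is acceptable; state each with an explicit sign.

The final state is stabilized by the group generated by -XII, +IXY, +IZZ; other independent generating sets are equally valid. Key observation: gates 8-15 undo each other exactly, leaving only the rest of the circuit to track.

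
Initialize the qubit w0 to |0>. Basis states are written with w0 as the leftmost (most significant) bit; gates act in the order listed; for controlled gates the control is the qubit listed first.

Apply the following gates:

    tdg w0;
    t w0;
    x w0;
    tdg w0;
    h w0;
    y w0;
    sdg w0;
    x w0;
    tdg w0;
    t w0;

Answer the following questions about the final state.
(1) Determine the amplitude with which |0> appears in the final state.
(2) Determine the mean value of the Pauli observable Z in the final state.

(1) The final state's coefficient on |0> equals -sqrt(2)*exp(3*I*pi/4)/2.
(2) In the final state, Z has expectation 0.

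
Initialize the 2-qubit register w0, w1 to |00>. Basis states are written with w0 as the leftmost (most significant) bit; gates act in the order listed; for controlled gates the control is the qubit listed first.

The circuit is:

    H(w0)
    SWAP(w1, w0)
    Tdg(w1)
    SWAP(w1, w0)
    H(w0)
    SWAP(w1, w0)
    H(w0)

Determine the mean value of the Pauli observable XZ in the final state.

In the final state, XZ has expectation sqrt(2)/2.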